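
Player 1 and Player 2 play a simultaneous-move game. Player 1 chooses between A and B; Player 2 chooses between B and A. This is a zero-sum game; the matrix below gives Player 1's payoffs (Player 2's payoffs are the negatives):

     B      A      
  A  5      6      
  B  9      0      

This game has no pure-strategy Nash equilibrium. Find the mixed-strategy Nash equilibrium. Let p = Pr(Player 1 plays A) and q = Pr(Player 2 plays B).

Player 1's mix must leave Player 2 indifferent between B and A.
  Player 2's payoff to B: p·(-5) + (1−p)·(-9) = 4p - 9
  Player 2's payoff to A: p·(-6) + (1−p)·0 = -6p
  4p - 9 = -6p  ⇒  10p = 9  ⇒  p = 9/10.
Set Player 1's expected payoff from A equal to that from B:
  Player 1's expected payoff from A: q·5 + (1−q)·6 = -q + 6
  Player 1's expected payoff from B: q·9 + (1−q)·0 = 9q
  -q + 6 = 9q  ⇒  -10q = -6  ⇒  q = 3/5.

p = 9/10, q = 3/5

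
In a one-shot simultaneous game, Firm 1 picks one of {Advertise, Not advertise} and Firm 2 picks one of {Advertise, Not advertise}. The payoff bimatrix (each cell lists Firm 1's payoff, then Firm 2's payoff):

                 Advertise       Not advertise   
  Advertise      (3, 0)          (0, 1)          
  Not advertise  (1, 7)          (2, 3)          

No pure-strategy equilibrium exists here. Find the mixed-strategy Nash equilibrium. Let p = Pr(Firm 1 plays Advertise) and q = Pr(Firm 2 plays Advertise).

p = 4/5, q = 1/2

For Firm 2 to be willing to mix, Firm 2 must be indifferent between Advertise and Not advertise, which pins down Firm 1's mix.
  Firm 2's payoff from Advertise: p·0 + (1−p)·7 = -7p + 7
  Firm 2's payoff from Not advertise: p·1 + (1−p)·3 = -2p + 3
  -7p + 7 = -2p + 3  ⇒  -5p = -4  ⇒  p = 4/5.
In a mixed equilibrium Firm 1 is indifferent between Advertise and Not advertise; this condition fixes q.
  Firm 1's payoff to Advertise: q·3 + (1−q)·0 = 3q
  Firm 1's payoff to Not advertise: q·1 + (1−q)·2 = -q + 2
  3q = -q + 2  ⇒  4q = 2  ⇒  q = 1/2.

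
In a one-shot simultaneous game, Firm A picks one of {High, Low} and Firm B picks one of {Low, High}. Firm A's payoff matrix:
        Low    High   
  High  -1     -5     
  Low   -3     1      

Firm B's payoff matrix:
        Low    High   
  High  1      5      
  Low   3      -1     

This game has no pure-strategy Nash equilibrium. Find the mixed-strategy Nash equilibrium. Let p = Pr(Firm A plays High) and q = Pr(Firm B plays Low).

p = 1/2, q = 3/4

For Firm B to be willing to mix, Firm B must be indifferent between Low and High, which pins down Firm A's mix.
  Firm B's expected payoff from Low: p·1 + (1−p)·3 = -2p + 3
  Firm B's expected payoff from High: p·5 + (1−p)·(-1) = 6p - 1
  -2p + 3 = 6p - 1  ⇒  -8p = -4  ⇒  p = 1/2.
In a mixed equilibrium Firm A is indifferent between High and Low; this condition fixes q.
  Firm A's payoff to High: q·(-1) + (1−q)·(-5) = 4q - 5
  Firm A's payoff to Low: q·(-3) + (1−q)·1 = -4q + 1
  4q - 5 = -4q + 1  ⇒  8q = 6  ⇒  q = 3/4.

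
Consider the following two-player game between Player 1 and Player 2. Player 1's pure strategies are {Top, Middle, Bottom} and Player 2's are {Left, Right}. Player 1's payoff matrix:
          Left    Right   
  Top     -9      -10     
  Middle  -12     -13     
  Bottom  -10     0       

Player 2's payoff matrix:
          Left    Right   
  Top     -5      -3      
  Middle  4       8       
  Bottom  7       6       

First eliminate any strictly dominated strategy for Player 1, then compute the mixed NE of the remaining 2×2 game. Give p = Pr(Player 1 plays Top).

p = 1/3

Player 1's strategy Middle is strictly dominated by Top: -9 > -12 and -10 > -13. Eliminate Middle.
For Player 2 to be willing to mix, Player 2 must be indifferent between Left and Right, which pins down Player 1's mix.
  Player 2's payoff to Left: p·(-5) + (1−p)·7 = -12p + 7
  Player 2's payoff to Right: p·(-3) + (1−p)·6 = -9p + 6
  -12p + 7 = -9p + 6  ⇒  -3p = -1  ⇒  p = 1/3.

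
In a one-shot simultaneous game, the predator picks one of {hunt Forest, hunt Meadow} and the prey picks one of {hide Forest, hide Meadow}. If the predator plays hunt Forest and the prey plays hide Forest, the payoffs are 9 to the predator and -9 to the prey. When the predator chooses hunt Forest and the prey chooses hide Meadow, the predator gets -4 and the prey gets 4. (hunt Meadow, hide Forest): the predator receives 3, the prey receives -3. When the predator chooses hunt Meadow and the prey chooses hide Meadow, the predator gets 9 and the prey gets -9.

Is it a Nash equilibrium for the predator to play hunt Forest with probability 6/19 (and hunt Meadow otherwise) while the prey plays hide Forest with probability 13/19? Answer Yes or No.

Yes

Check the prey's indifference given the predator's mix p = 6/19:
  payoff from hide Forest = -93/19; payoff from hide Meadow = -93/19 — equal.
Check the predator's indifference given the prey's mix q = 13/19:
  payoff from hunt Forest = 93/19; payoff from hunt Meadow = 93/19 — equal.
Both players are indifferent, so neither can profitably deviate.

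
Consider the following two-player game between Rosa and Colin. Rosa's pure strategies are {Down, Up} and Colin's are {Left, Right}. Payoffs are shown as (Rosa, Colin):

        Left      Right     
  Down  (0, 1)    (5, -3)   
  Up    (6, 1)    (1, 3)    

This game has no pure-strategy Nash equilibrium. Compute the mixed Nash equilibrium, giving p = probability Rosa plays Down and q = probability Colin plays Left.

p = 1/3, q = 2/5

Rosa's mix must leave Colin indifferent between Left and Right.
  Colin's expected payoff from Left: p·1 + (1−p)·1 = 1
  Colin's expected payoff from Right: p·(-3) + (1−p)·3 = -6p + 3
  1 = -6p + 3  ⇒  6p = 2  ⇒  p = 1/3.
For Rosa to be willing to mix, Rosa must be indifferent between Down and Up, which pins down Colin's mix.
  Rosa's payoff from Down: q·0 + (1−q)·5 = -5q + 5
  Rosa's payoff from Up: q·6 + (1−q)·1 = 5q + 1
  -5q + 5 = 5q + 1  ⇒  -10q = -4  ⇒  q = 2/5.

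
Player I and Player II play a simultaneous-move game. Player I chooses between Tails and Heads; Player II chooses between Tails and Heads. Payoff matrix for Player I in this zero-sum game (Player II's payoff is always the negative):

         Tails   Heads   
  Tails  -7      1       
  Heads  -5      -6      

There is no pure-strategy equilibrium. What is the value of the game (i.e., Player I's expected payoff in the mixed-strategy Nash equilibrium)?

v = -47/9

For Player I to be willing to mix, Player I must be indifferent between Tails and Heads, which pins down Player II's mix.
  Player I's expected payoff from Tails: q·(-7) + (1−q)·1 = -8q + 1
  Player I's expected payoff from Heads: q·(-5) + (1−q)·(-6) = q - 6
  -8q + 1 = q - 6  ⇒  -9q = -7  ⇒  q = 7/9.
The value is Player I's expected payoff against this mix (using Tails): (7/9)·(-7) + (2/9)·1 = -47/9.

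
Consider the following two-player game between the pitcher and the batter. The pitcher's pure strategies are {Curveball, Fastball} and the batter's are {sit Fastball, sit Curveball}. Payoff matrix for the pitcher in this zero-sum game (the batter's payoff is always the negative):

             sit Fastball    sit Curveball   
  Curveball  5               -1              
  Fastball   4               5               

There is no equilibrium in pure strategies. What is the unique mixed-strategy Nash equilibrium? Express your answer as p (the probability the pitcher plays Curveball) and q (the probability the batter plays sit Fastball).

p = 1/7, q = 6/7

The pitcher's mix must leave the batter indifferent between sit Fastball and sit Curveball.
  the batter's expected payoff from sit Fastball: p·(-5) + (1−p)·(-4) = -p - 4
  the batter's expected payoff from sit Curveball: p·1 + (1−p)·(-5) = 6p - 5
  -p - 4 = 6p - 5  ⇒  -7p = -1  ⇒  p = 1/7.
Set the pitcher's expected payoff from Curveball equal to that from Fastball:
  the pitcher's payoff to Curveball: q·5 + (1−q)·(-1) = 6q - 1
  the pitcher's payoff to Fastball: q·4 + (1−q)·5 = -q + 5
  6q - 1 = -q + 5  ⇒  7q = 6  ⇒  q = 6/7.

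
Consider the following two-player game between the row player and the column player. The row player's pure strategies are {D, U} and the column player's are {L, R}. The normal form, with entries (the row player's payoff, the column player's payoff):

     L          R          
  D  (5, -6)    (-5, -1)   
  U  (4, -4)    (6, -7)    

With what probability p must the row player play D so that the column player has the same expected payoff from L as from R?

p = 3/8

Set the column player's expected payoff from L equal to that from R:
  the column player's expected payoff from L: p·(-6) + (1−p)·(-4) = -2p - 4
  the column player's expected payoff from R: p·(-1) + (1−p)·(-7) = 6p - 7
  -2p - 4 = 6p - 7  ⇒  -8p = -3  ⇒  p = 3/8.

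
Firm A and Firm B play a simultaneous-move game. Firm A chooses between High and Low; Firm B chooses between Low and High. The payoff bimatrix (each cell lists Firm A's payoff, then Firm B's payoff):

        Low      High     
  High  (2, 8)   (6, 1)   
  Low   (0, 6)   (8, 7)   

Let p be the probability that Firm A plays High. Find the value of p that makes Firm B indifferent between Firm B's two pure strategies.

p = 1/8

Firm B's indifference between Low and High determines Firm A's mixing probability p:
  Firm B's payoff from Low: p·8 + (1−p)·6 = 2p + 6
  Firm B's payoff from High: p·1 + (1−p)·7 = -6p + 7
  2p + 6 = -6p + 7  ⇒  8p = 1  ⇒  p = 1/8.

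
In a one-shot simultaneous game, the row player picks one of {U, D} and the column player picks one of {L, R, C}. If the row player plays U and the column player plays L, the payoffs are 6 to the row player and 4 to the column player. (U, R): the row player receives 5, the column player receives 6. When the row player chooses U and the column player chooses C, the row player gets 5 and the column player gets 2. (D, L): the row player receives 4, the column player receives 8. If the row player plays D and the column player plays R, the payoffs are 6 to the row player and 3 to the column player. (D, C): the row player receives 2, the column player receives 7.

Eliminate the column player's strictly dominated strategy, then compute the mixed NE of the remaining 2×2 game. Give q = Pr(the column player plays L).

The column player's strategy C is strictly dominated by L: 4 > 2 and 8 > 7. Eliminate C.
For the row player to be willing to mix, the row player must be indifferent between U and D, which pins down the column player's mix.
  the row player's payoff to U: q·6 + (1−q)·5 = q + 5
  the row player's payoff to D: q·4 + (1−q)·6 = -2q + 6
  q + 5 = -2q + 6  ⇒  3q = 1  ⇒  q = 1/3.

q = 1/3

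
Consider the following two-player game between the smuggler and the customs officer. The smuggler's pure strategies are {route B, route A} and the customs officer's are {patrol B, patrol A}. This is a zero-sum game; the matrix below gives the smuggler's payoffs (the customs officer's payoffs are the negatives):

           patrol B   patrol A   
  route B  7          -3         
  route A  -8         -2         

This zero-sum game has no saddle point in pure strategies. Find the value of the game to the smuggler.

The smuggler's indifference between route B and route A determines the customs officer's mixing probability q:
  the smuggler's expected payoff from route B: q·7 + (1−q)·(-3) = 10q - 3
  the smuggler's expected payoff from route A: q·(-8) + (1−q)·(-2) = -6q - 2
  10q - 3 = -6q - 2  ⇒  16q = 1  ⇒  q = 1/16.
The value is the smuggler's expected payoff against this mix (using route B): (1/16)·7 + (15/16)·(-3) = -19/8.

v = -19/8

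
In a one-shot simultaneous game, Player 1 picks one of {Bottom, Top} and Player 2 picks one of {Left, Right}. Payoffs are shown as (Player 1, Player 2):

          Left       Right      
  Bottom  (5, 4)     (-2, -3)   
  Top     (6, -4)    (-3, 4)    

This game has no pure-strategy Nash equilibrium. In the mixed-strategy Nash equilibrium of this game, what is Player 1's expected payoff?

Set Player 1's expected payoff from Bottom equal to that from Top:
  Player 1's expected payoff from Bottom: q·5 + (1−q)·(-2) = 7q - 2
  Player 1's expected payoff from Top: q·6 + (1−q)·(-3) = 9q - 3
  7q - 2 = 9q - 3  ⇒  -2q = -1  ⇒  q = 1/2.
At equilibrium Player 1 is indifferent across rows, so Player 1's payoff equals the payoff from Bottom: (1/2)·5 + (1/2)·(-2) = 3/2.

3/2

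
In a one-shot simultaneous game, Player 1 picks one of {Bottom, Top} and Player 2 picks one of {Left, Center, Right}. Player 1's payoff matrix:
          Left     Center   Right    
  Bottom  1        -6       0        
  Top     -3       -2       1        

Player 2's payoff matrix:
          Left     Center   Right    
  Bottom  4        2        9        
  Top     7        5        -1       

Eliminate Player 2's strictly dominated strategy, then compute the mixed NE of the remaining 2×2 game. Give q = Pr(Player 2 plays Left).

q = 1/5

Player 2's strategy Center is strictly dominated by Left: 4 > 2 and 7 > 5. Eliminate Center.
In a mixed equilibrium Player 1 is indifferent between Bottom and Top; this condition fixes q.
  Player 1's payoff from Bottom: q·1 + (1−q)·0 = q
  Player 1's payoff from Top: q·(-3) + (1−q)·1 = -4q + 1
  q = -4q + 1  ⇒  5q = 1  ⇒  q = 1/5.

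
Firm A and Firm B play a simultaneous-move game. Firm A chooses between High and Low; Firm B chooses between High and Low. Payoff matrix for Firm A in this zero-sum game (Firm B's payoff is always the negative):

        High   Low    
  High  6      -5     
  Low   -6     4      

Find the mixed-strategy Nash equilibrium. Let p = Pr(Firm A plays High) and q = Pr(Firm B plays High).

p = 10/21, q = 3/7

Firm A's mix must leave Firm B indifferent between High and Low.
  Firm B's payoff from High: p·(-6) + (1−p)·6 = -12p + 6
  Firm B's payoff from Low: p·5 + (1−p)·(-4) = 9p - 4
  -12p + 6 = 9p - 4  ⇒  -21p = -10  ⇒  p = 10/21.
Firm A's indifference between High and Low determines Firm B's mixing probability q:
  Firm A's payoff to High: q·6 + (1−q)·(-5) = 11q - 5
  Firm A's payoff to Low: q·(-6) + (1−q)·4 = -10q + 4
  11q - 5 = -10q + 4  ⇒  21q = 9  ⇒  q = 3/7.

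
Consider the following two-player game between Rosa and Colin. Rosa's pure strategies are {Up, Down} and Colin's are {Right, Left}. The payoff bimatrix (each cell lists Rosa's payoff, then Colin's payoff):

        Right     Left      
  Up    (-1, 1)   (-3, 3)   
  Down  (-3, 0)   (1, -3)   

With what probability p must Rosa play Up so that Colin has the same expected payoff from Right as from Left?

p = 3/5

Set Colin's expected payoff from Right equal to that from Left:
  Colin's payoff from Right: p·1 + (1−p)·0 = p
  Colin's payoff from Left: p·3 + (1−p)·(-3) = 6p - 3
  p = 6p - 3  ⇒  -5p = -3  ⇒  p = 3/5.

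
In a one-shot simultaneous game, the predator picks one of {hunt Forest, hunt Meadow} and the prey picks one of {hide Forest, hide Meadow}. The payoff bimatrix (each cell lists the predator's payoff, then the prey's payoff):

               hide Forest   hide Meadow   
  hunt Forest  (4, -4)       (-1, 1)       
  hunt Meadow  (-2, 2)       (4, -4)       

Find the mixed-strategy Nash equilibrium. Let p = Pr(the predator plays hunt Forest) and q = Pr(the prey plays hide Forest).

p = 6/11, q = 5/11

For the prey to be willing to mix, the prey must be indifferent between hide Forest and hide Meadow, which pins down the predator's mix.
  the prey's expected payoff from hide Forest: p·(-4) + (1−p)·2 = -6p + 2
  the prey's expected payoff from hide Meadow: p·1 + (1−p)·(-4) = 5p - 4
  -6p + 2 = 5p - 4  ⇒  -11p = -6  ⇒  p = 6/11.
Set the predator's expected payoff from hunt Forest equal to that from hunt Meadow:
  the predator's payoff to hunt Forest: q·4 + (1−q)·(-1) = 5q - 1
  the predator's payoff to hunt Meadow: q·(-2) + (1−q)·4 = -6q + 4
  5q - 1 = -6q + 4  ⇒  11q = 5  ⇒  q = 5/11.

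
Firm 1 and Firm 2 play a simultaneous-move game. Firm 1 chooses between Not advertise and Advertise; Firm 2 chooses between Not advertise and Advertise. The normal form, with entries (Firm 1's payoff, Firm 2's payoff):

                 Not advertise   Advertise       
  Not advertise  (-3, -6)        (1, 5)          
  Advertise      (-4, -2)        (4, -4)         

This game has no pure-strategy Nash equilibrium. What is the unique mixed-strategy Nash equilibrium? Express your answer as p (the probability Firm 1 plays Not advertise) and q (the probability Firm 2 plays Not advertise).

For Firm 2 to be willing to mix, Firm 2 must be indifferent between Not advertise and Advertise, which pins down Firm 1's mix.
  Firm 2's payoff to Not advertise: p·(-6) + (1−p)·(-2) = -4p - 2
  Firm 2's payoff to Advertise: p·5 + (1−p)·(-4) = 9p - 4
  -4p - 2 = 9p - 4  ⇒  -13p = -2  ⇒  p = 2/13.
For Firm 1 to be willing to mix, Firm 1 must be indifferent between Not advertise and Advertise, which pins down Firm 2's mix.
  Firm 1's payoff to Not advertise: q·(-3) + (1−q)·1 = -4q + 1
  Firm 1's payoff to Advertise: q·(-4) + (1−q)·4 = -8q + 4
  -4q + 1 = -8q + 4  ⇒  4q = 3  ⇒  q = 3/4.

p = 2/13, q = 3/4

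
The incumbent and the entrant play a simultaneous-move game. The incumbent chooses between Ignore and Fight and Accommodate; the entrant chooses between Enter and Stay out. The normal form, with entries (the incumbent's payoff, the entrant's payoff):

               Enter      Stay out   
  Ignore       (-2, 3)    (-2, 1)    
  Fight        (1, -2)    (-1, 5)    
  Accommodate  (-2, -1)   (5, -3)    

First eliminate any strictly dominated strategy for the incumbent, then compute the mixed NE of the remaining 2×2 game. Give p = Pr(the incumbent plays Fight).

The incumbent's strategy Ignore is strictly dominated by Fight: 1 > -2 and -1 > -2. Eliminate Ignore.
The entrant's indifference between Enter and Stay out determines the incumbent's mixing probability p:
  the entrant's expected payoff from Enter: p·(-2) + (1−p)·(-1) = -p - 1
  the entrant's expected payoff from Stay out: p·5 + (1−p)·(-3) = 8p - 3
  -p - 1 = 8p - 3  ⇒  -9p = -2  ⇒  p = 2/9.

p = 2/9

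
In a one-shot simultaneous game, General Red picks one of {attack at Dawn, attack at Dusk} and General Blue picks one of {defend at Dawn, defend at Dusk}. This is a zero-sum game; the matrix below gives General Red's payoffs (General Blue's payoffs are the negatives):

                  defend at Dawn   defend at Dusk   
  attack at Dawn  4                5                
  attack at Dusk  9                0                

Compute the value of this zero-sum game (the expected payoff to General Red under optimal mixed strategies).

For General Red to be willing to mix, General Red must be indifferent between attack at Dawn and attack at Dusk, which pins down General Blue's mix.
  General Red's payoff to attack at Dawn: q·4 + (1−q)·5 = -q + 5
  General Red's payoff to attack at Dusk: q·9 + (1−q)·0 = 9q
  -q + 5 = 9q  ⇒  -10q = -5  ⇒  q = 1/2.
The value is General Red's expected payoff against this mix (using attack at Dawn): (1/2)·4 + (1/2)·5 = 9/2.

v = 9/2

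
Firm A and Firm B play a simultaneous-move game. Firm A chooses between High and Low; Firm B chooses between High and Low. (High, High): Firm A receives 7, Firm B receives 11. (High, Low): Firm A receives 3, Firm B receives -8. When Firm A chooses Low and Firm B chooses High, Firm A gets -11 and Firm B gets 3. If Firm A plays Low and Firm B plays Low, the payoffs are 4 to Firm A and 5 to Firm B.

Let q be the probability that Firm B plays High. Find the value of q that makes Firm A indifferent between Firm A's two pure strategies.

In a mixed equilibrium Firm A is indifferent between High and Low; this condition fixes q.
  Firm A's payoff to High: q·7 + (1−q)·3 = 4q + 3
  Firm A's payoff to Low: q·(-11) + (1−q)·4 = -15q + 4
  4q + 3 = -15q + 4  ⇒  19q = 1  ⇒  q = 1/19.

q = 1/19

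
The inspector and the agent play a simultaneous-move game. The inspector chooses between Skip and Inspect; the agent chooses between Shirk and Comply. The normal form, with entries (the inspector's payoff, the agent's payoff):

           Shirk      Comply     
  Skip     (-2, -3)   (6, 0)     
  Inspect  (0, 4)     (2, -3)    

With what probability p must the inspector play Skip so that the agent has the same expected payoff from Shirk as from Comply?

The inspector's mix must leave the agent indifferent between Shirk and Comply.
  the agent's payoff from Shirk: p·(-3) + (1−p)·4 = -7p + 4
  the agent's payoff from Comply: p·0 + (1−p)·(-3) = 3p - 3
  -7p + 4 = 3p - 3  ⇒  -10p = -7  ⇒  p = 7/10.

p = 7/10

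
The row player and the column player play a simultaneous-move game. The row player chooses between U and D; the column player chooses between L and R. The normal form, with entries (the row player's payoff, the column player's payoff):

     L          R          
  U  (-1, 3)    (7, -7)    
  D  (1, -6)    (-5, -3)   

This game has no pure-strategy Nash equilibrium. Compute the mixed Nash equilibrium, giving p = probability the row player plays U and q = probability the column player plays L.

p = 3/13, q = 6/7

For the column player to be willing to mix, the column player must be indifferent between L and R, which pins down the row player's mix.
  the column player's payoff from L: p·3 + (1−p)·(-6) = 9p - 6
  the column player's payoff from R: p·(-7) + (1−p)·(-3) = -4p - 3
  9p - 6 = -4p - 3  ⇒  13p = 3  ⇒  p = 3/13.
The column player's mix must leave the row player indifferent between U and D.
  the row player's expected payoff from U: q·(-1) + (1−q)·7 = -8q + 7
  the row player's expected payoff from D: q·1 + (1−q)·(-5) = 6q - 5
  -8q + 7 = 6q - 5  ⇒  -14q = -12  ⇒  q = 6/7.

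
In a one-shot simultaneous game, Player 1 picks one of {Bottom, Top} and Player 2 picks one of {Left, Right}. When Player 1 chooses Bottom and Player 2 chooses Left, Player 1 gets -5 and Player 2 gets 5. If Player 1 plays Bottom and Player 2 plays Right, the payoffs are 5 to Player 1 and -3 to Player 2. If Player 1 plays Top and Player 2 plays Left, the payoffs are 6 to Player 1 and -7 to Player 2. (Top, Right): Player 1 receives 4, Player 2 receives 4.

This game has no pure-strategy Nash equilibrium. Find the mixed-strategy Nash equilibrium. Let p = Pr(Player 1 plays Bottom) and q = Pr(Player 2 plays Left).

Player 2's indifference between Left and Right determines Player 1's mixing probability p:
  Player 2's payoff to Left: p·5 + (1−p)·(-7) = 12p - 7
  Player 2's payoff to Right: p·(-3) + (1−p)·4 = -7p + 4
  12p - 7 = -7p + 4  ⇒  19p = 11  ⇒  p = 11/19.
Player 1's indifference between Bottom and Top determines Player 2's mixing probability q:
  Player 1's payoff from Bottom: q·(-5) + (1−q)·5 = -10q + 5
  Player 1's payoff from Top: q·6 + (1−q)·4 = 2q + 4
  -10q + 5 = 2q + 4  ⇒  -12q = -1  ⇒  q = 1/12.

p = 11/19, q = 1/12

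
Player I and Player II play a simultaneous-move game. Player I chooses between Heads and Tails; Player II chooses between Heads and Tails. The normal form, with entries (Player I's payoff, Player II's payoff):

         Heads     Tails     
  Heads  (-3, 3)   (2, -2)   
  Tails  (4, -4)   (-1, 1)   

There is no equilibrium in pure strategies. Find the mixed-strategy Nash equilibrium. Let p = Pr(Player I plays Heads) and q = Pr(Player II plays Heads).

p = 1/2, q = 3/10

Set Player II's expected payoff from Heads equal to that from Tails:
  Player II's payoff to Heads: p·3 + (1−p)·(-4) = 7p - 4
  Player II's payoff to Tails: p·(-2) + (1−p)·1 = -3p + 1
  7p - 4 = -3p + 1  ⇒  10p = 5  ⇒  p = 1/2.
Player I's indifference between Heads and Tails determines Player II's mixing probability q:
  Player I's payoff from Heads: q·(-3) + (1−q)·2 = -5q + 2
  Player I's payoff from Tails: q·4 + (1−q)·(-1) = 5q - 1
  -5q + 2 = 5q - 1  ⇒  -10q = -3  ⇒  q = 3/10.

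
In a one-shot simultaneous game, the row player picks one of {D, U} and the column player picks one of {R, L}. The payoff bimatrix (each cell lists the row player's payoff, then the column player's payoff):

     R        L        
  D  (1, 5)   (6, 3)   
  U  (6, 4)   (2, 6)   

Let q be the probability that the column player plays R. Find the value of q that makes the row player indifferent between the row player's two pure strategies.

The row player's indifference between D and U determines the column player's mixing probability q:
  the row player's payoff from D: q·1 + (1−q)·6 = -5q + 6
  the row player's payoff from U: q·6 + (1−q)·2 = 4q + 2
  -5q + 6 = 4q + 2  ⇒  -9q = -4  ⇒  q = 4/9.

q = 4/9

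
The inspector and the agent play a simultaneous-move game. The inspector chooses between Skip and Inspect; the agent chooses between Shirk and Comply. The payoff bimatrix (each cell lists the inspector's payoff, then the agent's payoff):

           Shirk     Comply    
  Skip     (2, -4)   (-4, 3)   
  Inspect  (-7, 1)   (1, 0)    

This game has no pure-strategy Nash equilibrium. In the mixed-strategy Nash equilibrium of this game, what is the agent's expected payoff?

The agent's indifference between Shirk and Comply determines the inspector's mixing probability p:
  the agent's payoff to Shirk: p·(-4) + (1−p)·1 = -5p + 1
  the agent's payoff to Comply: p·3 + (1−p)·0 = 3p
  -5p + 1 = 3p  ⇒  -8p = -1  ⇒  p = 1/8.
At equilibrium the agent is indifferent across columns, so the agent's payoff equals the payoff from Shirk: (1/8)·(-4) + (7/8)·1 = 3/8.

3/8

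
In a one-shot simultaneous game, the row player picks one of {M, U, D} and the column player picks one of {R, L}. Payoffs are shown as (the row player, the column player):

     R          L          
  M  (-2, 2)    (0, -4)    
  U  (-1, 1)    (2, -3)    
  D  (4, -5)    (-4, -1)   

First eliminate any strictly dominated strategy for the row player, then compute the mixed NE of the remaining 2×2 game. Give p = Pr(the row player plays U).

The row player's strategy M is strictly dominated by U: -1 > -2 and 2 > 0. Eliminate M.
The row player's mix must leave the column player indifferent between R and L.
  the column player's payoff to R: p·1 + (1−p)·(-5) = 6p - 5
  the column player's payoff to L: p·(-3) + (1−p)·(-1) = -2p - 1
  6p - 5 = -2p - 1  ⇒  8p = 4  ⇒  p = 1/2.

p = 1/2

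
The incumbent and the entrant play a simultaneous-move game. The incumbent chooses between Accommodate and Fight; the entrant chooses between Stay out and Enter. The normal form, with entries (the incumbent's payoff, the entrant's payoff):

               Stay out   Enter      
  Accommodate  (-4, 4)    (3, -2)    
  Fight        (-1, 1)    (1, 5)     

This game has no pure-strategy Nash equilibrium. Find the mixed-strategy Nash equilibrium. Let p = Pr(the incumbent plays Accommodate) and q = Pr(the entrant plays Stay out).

p = 2/5, q = 2/5

The entrant's indifference between Stay out and Enter determines the incumbent's mixing probability p:
  the entrant's payoff to Stay out: p·4 + (1−p)·1 = 3p + 1
  the entrant's payoff to Enter: p·(-2) + (1−p)·5 = -7p + 5
  3p + 1 = -7p + 5  ⇒  10p = 4  ⇒  p = 2/5.
The entrant's mix must leave the incumbent indifferent between Accommodate and Fight.
  the incumbent's payoff to Accommodate: q·(-4) + (1−q)·3 = -7q + 3
  the incumbent's payoff to Fight: q·(-1) + (1−q)·1 = -2q + 1
  -7q + 3 = -2q + 1  ⇒  -5q = -2  ⇒  q = 2/5.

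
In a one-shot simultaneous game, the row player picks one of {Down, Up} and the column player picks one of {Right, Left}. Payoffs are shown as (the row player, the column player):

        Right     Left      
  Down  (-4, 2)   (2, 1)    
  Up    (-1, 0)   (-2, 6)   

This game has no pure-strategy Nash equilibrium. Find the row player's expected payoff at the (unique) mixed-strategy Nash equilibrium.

-10/7

In a mixed equilibrium the row player is indifferent between Down and Up; this condition fixes q.
  the row player's payoff from Down: q·(-4) + (1−q)·2 = -6q + 2
  the row player's payoff from Up: q·(-1) + (1−q)·(-2) = q - 2
  -6q + 2 = q - 2  ⇒  -7q = -4  ⇒  q = 4/7.
At equilibrium the row player is indifferent across rows, so the row player's payoff equals the payoff from Down: (4/7)·(-4) + (3/7)·2 = -10/7.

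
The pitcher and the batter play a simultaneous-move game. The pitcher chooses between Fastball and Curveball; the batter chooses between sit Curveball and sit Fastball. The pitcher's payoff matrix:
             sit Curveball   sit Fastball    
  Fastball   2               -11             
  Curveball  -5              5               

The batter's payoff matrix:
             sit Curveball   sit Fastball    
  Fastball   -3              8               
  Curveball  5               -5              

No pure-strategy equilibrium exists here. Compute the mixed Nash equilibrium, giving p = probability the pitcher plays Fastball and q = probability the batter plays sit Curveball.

p = 10/21, q = 16/23

The pitcher's mix must leave the batter indifferent between sit Curveball and sit Fastball.
  the batter's payoff to sit Curveball: p·(-3) + (1−p)·5 = -8p + 5
  the batter's payoff to sit Fastball: p·8 + (1−p)·(-5) = 13p - 5
  -8p + 5 = 13p - 5  ⇒  -21p = -10  ⇒  p = 10/21.
The pitcher's indifference between Fastball and Curveball determines the batter's mixing probability q:
  the pitcher's payoff to Fastball: q·2 + (1−q)·(-11) = 13q - 11
  the pitcher's payoff to Curveball: q·(-5) + (1−q)·5 = -10q + 5
  13q - 11 = -10q + 5  ⇒  23q = 16  ⇒  q = 16/23.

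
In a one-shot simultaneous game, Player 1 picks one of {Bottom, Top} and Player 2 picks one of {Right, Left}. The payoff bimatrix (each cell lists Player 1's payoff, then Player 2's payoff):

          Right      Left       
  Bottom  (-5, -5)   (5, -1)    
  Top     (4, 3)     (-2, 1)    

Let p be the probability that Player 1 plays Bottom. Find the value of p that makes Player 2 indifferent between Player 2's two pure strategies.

p = 1/3

Set Player 2's expected payoff from Right equal to that from Left:
  Player 2's expected payoff from Right: p·(-5) + (1−p)·3 = -8p + 3
  Player 2's expected payoff from Left: p·(-1) + (1−p)·1 = -2p + 1
  -8p + 3 = -2p + 1  ⇒  -6p = -2  ⇒  p = 1/3.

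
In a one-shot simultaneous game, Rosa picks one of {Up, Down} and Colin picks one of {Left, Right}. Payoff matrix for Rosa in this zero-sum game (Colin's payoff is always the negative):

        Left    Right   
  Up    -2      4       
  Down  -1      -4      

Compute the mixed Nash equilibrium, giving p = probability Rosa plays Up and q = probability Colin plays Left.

Rosa's mix must leave Colin indifferent between Left and Right.
  Colin's payoff to Left: p·2 + (1−p)·1 = p + 1
  Colin's payoff to Right: p·(-4) + (1−p)·4 = -8p + 4
  p + 1 = -8p + 4  ⇒  9p = 3  ⇒  p = 1/3.
Rosa's indifference between Up and Down determines Colin's mixing probability q:
  Rosa's expected payoff from Up: q·(-2) + (1−q)·4 = -6q + 4
  Rosa's expected payoff from Down: q·(-1) + (1−q)·(-4) = 3q - 4
  -6q + 4 = 3q - 4  ⇒  -9q = -8  ⇒  q = 8/9.

p = 1/3, q = 8/9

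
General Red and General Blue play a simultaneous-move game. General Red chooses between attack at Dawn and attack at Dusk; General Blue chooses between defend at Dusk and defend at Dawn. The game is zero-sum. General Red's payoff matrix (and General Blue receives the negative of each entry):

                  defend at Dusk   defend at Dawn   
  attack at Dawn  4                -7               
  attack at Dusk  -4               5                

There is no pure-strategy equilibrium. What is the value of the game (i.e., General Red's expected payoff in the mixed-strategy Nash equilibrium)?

General Red's indifference between attack at Dawn and attack at Dusk determines General Blue's mixing probability q:
  General Red's expected payoff from attack at Dawn: q·4 + (1−q)·(-7) = 11q - 7
  General Red's expected payoff from attack at Dusk: q·(-4) + (1−q)·5 = -9q + 5
  11q - 7 = -9q + 5  ⇒  20q = 12  ⇒  q = 3/5.
The value is General Red's expected payoff against this mix (using attack at Dawn): (3/5)·4 + (2/5)·(-7) = -2/5.

v = -2/5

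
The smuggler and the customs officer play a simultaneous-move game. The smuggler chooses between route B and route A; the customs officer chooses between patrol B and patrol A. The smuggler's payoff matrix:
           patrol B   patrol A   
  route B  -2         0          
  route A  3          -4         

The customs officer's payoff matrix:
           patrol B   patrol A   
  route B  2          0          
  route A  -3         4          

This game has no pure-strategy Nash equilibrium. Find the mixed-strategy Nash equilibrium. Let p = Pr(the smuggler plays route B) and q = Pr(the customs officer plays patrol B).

The smuggler's mix must leave the customs officer indifferent between patrol B and patrol A.
  the customs officer's payoff from patrol B: p·2 + (1−p)·(-3) = 5p - 3
  the customs officer's payoff from patrol A: p·0 + (1−p)·4 = -4p + 4
  5p - 3 = -4p + 4  ⇒  9p = 7  ⇒  p = 7/9.
The smuggler's indifference between route B and route A determines the customs officer's mixing probability q:
  the smuggler's expected payoff from route B: q·(-2) + (1−q)·0 = -2q
  the smuggler's expected payoff from route A: q·3 + (1−q)·(-4) = 7q - 4
  -2q = 7q - 4  ⇒  -9q = -4  ⇒  q = 4/9.

p = 7/9, q = 4/9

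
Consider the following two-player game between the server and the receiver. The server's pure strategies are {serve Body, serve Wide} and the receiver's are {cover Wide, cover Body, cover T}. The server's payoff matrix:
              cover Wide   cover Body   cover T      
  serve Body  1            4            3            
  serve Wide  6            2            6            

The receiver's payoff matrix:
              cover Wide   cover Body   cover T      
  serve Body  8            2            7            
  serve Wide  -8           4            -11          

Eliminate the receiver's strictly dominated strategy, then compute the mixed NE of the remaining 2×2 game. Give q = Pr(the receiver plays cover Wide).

q = 2/7

The receiver's strategy cover T is strictly dominated by cover Wide: 8 > 7 and -8 > -11. Eliminate cover T.
The server's indifference between serve Body and serve Wide determines the receiver's mixing probability q:
  the server's expected payoff from serve Body: q·1 + (1−q)·4 = -3q + 4
  the server's expected payoff from serve Wide: q·6 + (1−q)·2 = 4q + 2
  -3q + 4 = 4q + 2  ⇒  -7q = -2  ⇒  q = 2/7.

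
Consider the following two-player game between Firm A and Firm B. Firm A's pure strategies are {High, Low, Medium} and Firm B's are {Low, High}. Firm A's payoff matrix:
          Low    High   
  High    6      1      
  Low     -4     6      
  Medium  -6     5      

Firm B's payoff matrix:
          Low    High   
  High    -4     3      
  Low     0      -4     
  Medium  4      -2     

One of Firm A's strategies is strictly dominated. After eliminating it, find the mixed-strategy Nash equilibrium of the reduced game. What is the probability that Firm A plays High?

Firm A's strategy Medium is strictly dominated by Low: -4 > -6 and 6 > 5. Eliminate Medium.
In a mixed equilibrium Firm B is indifferent between Low and High; this condition fixes p.
  Firm B's payoff from Low: p·(-4) + (1−p)·0 = -4p
  Firm B's payoff from High: p·3 + (1−p)·(-4) = 7p - 4
  -4p = 7p - 4  ⇒  -11p = -4  ⇒  p = 4/11.

p = 4/11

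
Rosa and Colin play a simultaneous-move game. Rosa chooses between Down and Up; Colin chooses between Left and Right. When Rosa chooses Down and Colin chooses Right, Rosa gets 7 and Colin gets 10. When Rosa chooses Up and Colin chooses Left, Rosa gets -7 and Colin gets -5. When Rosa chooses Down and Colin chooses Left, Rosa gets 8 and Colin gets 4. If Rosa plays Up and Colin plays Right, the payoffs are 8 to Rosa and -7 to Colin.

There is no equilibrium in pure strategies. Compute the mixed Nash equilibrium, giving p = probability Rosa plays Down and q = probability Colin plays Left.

In a mixed equilibrium Colin is indifferent between Left and Right; this condition fixes p.
  Colin's payoff to Left: p·4 + (1−p)·(-5) = 9p - 5
  Colin's payoff to Right: p·10 + (1−p)·(-7) = 17p - 7
  9p - 5 = 17p - 7  ⇒  -8p = -2  ⇒  p = 1/4.
Set Rosa's expected payoff from Down equal to that from Up:
  Rosa's expected payoff from Down: q·8 + (1−q)·7 = q + 7
  Rosa's expected payoff from Up: q·(-7) + (1−q)·8 = -15q + 8
  q + 7 = -15q + 8  ⇒  16q = 1  ⇒  q = 1/16.

p = 1/4, q = 1/16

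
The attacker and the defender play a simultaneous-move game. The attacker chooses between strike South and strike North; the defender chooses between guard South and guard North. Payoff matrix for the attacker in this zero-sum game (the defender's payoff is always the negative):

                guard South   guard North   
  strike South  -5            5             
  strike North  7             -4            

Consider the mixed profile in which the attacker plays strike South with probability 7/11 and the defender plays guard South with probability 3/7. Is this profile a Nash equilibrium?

No

Given the attacker's mix p = 7/11, the defender's payoff from guard South is 7/11 but from guard North is -19/11. The defender strictly prefers guard South, so the defender would not mix.
So the proposed profile is not a Nash equilibrium.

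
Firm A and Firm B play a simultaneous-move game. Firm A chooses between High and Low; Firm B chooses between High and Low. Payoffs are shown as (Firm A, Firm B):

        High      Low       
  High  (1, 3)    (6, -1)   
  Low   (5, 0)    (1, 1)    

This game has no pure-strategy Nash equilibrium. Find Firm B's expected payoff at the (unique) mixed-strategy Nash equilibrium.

Firm A's mix must leave Firm B indifferent between High and Low.
  Firm B's payoff from High: p·3 + (1−p)·0 = 3p
  Firm B's payoff from Low: p·(-1) + (1−p)·1 = -2p + 1
  3p = -2p + 1  ⇒  5p = 1  ⇒  p = 1/5.
At equilibrium Firm B is indifferent across columns, so Firm B's payoff equals the payoff from High: (1/5)·3 + (4/5)·0 = 3/5.

3/5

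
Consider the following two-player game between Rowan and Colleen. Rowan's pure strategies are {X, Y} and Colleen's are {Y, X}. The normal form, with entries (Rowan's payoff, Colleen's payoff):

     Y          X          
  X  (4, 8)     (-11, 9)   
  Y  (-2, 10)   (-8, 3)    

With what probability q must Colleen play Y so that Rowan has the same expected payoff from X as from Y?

In a mixed equilibrium Rowan is indifferent between X and Y; this condition fixes q.
  Rowan's payoff to X: q·4 + (1−q)·(-11) = 15q - 11
  Rowan's payoff to Y: q·(-2) + (1−q)·(-8) = 6q - 8
  15q - 11 = 6q - 8  ⇒  9q = 3  ⇒  q = 1/3.

q = 1/3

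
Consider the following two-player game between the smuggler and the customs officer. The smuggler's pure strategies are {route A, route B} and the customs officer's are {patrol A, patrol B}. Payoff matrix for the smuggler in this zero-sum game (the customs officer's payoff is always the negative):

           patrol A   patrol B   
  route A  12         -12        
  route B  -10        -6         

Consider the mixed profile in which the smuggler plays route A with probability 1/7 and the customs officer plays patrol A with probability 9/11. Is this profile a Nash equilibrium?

Given the customs officer's mix q = 9/11, the smuggler's payoff from route A is 84/11 but from route B is -102/11. The smuggler strictly prefers route A, so the smuggler would not mix.
So the proposed profile is not a Nash equilibrium.

No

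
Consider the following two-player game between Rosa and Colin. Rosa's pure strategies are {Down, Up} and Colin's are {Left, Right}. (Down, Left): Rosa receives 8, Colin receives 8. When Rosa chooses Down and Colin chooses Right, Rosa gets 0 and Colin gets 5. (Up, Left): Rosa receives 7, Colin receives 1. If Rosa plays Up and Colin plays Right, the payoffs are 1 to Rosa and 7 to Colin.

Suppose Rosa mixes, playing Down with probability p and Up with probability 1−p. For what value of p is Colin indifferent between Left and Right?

Colin's indifference between Left and Right determines Rosa's mixing probability p:
  Colin's payoff to Left: p·8 + (1−p)·1 = 7p + 1
  Colin's payoff to Right: p·5 + (1−p)·7 = -2p + 7
  7p + 1 = -2p + 7  ⇒  9p = 6  ⇒  p = 2/3.

p = 2/3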